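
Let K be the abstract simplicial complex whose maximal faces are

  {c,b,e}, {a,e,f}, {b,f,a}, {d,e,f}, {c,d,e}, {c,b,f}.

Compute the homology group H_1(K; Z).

H_1 ≅ Z.

Take the total order a < b < c < d < e < f on the vertex set. Then K (dimension 2) consists of the simplices:

  0-simplices (6): a, b, c, d, e, f
  1-simplices (12): ab, ae, af, bc, be, bf, cd, ce, cf, de, df, ef
  2-simplices (6): abf, aef, bce, bcf, cde, def

Hence C_0 ≅ Z^6, C_1 ≅ Z^12, C_2 ≅ Z^6.

Boundary ∂_1: C_1 → C_0 is given by ∂[p,q] = [q] − [p]. For instance
  ∂de = e − d.
The resulting 6×12 matrix has rank 5, and its Smith normal form has invariant factors (1,1,1,1,1).

The boundary map ∂_2: C_2 → C_1 maps a triangle to the signed sum of its edges. For instance
  ∂cde = de − ce + cd,
  ∂abf = bf − af + ab.
The 12×6 boundary matrix has rank 6 and Smith normal form diag(1,1,1,1,1,1).

From H_k ≅ ker(∂_k) / im(∂_{k+1}) we obtain:

  H_1: rank ker ∂_1 − rank ∂_2 = (12 − 5) − 6 = 1, and the invariant factors of ∂_2 are all 1, so H_1 = Z.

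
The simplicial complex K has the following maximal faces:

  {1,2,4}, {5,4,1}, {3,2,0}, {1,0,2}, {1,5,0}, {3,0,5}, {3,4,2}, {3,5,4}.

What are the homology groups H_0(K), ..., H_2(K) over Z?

We work with the vertex ordering 0 < 1 < 2 < 3 < 4 < 5. The simplices of K, each written with vertices in increasing order, are:

  0-simplices (6): [0], [1], [2], [3], [4], [5]
  1-simplices (12): [0,1], [0,2], [0,3], [0,5], [1,2], [1,4], [1,5], [2,3], [2,4], [3,4], [3,5], [4,5]
  2-simplices (8): [0,1,2], [0,1,5], [0,2,3], [0,3,5], [1,2,4], [1,4,5], [2,3,4], [3,4,5]

Hence C_0 ≅ Z^6, C_1 ≅ Z^12, C_2 ≅ Z^8.

∂_1: C_1 → C_0 maps an edge to its endpoints' difference, ∂[p,q] = q − p. For instance
  ∂[0,2] = [2] − [0].
As a 6×12 matrix over Z this has rank 5, with invariant factors (1,1,1,1,1).

Boundary ∂_2: C_2 → C_1 acts by ∂[p,q,r] = [q,r] − [p,r] + [p,q]. For instance
  ∂[1,2,4] = [2,4] − [1,4] + [1,2],
  ∂[0,3,5] = [3,5] − [0,5] + [0,3].
The 12×8 boundary matrix has rank 7 and Smith normal form diag(1,1,1,1,1,1,1).

Reading off H_k = ker ∂_k / im ∂_{k+1}:

  H_0: rank C_0 − rank ∂_1 = 6 − 5 = 1, and the invariant factors of ∂_1 are all 1, so H_0 = Z.
  H_1: rank ker ∂_1 − rank ∂_2 = (12 − 5) − 7 = 0, and the invariant factors of ∂_2 are all 1, so H_1 = 0.
  H_2: rank ker ∂_2 − rank ∂_3 = (8 − 7) − 0 = 1, and there is no ∂_3, so H_2 = Z.

(K is a triangulation of the 2-sphere S^2.)

H_0 ≅ Z,  H_1 = 0,  H_2 ≅ Z.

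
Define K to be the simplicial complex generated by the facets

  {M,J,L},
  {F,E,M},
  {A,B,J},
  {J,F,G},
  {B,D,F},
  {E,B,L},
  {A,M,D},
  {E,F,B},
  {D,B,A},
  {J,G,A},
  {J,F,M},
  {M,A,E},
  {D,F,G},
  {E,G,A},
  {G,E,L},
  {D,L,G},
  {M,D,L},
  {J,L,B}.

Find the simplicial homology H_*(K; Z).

H_0 = Z,  H_1 = Z^2,  H_2 = Z.

We work with the vertex ordering A < B < D < E < F < G < J < L < M. The simplices of K, each written with vertices in increasing order, are:

  0-simplices (9): A, B, D, E, F, G, J, L, M
  1-simplices (27): AB, AD, AE, AG, AJ, AM, BD, BE, BF, BJ, BL, DF, DG, DL, DM, EF, EG, EL, EM, FG, FJ, FM, GJ, GL, JL, JM, LM
  2-simplices (18): ABD, ABJ, ADM, AEG, AEM, AGJ, BDF, BEF, BEL, BJL, DFG, DGL, DLM, EFM, EGL, FGJ, FJM, JLM

so the chain groups are C_0 ≅ Z^9, C_1 ≅ Z^27, C_2 ≅ Z^18.

∂_1: C_1 → C_0 is given by ∂[p,q] = [q] − [p]. For instance
  ∂DG = G − D.
The 9×27 boundary matrix has rank 8 and Smith normal form diag(1,1,1,1,1,1,1,1).

The boundary map ∂_2: C_2 → C_1 acts by ∂[p,q,r] = [q,r] − [p,r] + [p,q]. For instance
  ∂EGL = GL − EL + EG,
  ∂AEM = EM − AM + AE.
The resulting 27×18 matrix has rank 17, and its Smith normal form has invariant factors (1,1,1,1,1,1,1,1,1,1,1,1,1,1,1,1,1).

From H_k ≅ ker(∂_k) / im(∂_{k+1}) we obtain:

  H_0: rank C_0 − rank ∂_1 = 9 − 8 = 1, and the invariant factors of ∂_1 are all 1, so H_0 = Z.
  H_1: rank ker ∂_1 − rank ∂_2 = (27 − 8) − 17 = 2, and the invariant factors of ∂_2 are all 1, so H_1 = Z^2.
  H_2: rank ker ∂_2 − rank ∂_3 = (18 − 17) − 0 = 1, and there is no ∂_3, so H_2 = Z.

As a check, the Euler characteristic is 9 − 27 + 18 = 0, which agrees with 1 − 2 + 1 = 0.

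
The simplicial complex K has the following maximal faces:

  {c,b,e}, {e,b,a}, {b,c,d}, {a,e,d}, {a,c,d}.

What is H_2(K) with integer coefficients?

H_2 ≅ 0.

We work with the vertex ordering a < b < c < d < e. The simplices of K, each written with vertices in increasing order, are:

  0-simplices (5): a, b, c, d, e
  1-simplices (10): ab, ac, ad, ae, bc, bd, be, cd, ce, de
  2-simplices (5): abe, acd, ade, bcd, bce

giving chain groups C_0 ≅ Z^5, C_1 ≅ Z^10, C_2 ≅ Z^5.

The boundary map ∂_1: C_1 → C_0 sends each edge [p,q] (with p < q) to q − p.
As a 5×10 matrix over Z this has rank 4, with invariant factors (1,1,1,1).

The boundary map ∂_2: C_2 → C_1 maps a triangle to the signed sum of its edges. For instance
  ∂bcd = cd − bd + bc,
  ∂acd = cd − ad + ac.
The 10×5 boundary matrix has rank 5 and Smith normal form diag(1,1,1,1,1).

Computing H_k = (kernel of ∂_k) / (image of ∂_{k+1}):

  H_2: rank ker ∂_2 − rank ∂_3 = (5 − 5) − 0 = 0, and there is no ∂_3, so H_2 ≅ 0.

(K is a triangulation of the Möbius band.)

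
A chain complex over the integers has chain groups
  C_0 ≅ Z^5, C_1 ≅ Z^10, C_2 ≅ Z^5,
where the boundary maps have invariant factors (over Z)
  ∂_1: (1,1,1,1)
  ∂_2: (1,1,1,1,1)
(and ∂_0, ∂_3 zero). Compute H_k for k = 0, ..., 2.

H_0 = Z,  H_1 = Z,  H_2 = 0.

H_0: b_0 = 5 − 0 − 4 = 1; torsion from ∂_1 factors > 1: none. So H_0 = Z.
H_1: b_1 = 10 − 4 − 5 = 1; torsion from ∂_2 factors > 1: none. So H_1 = Z.
H_2: b_2 = 5 − 5 − 0 = 0; torsion from ∂_3 factors > 1: none. So H_2 = 0.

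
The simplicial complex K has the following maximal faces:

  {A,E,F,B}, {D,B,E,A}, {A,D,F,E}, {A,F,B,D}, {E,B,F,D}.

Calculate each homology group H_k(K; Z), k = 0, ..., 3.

Order the vertices as A < B < D < E < F. Listing each simplex with vertices in this order, K has dimension 3 with simplices:

  0-simplices (5): A, B, D, E, F
  1-simplices (10): AB, AD, AE, AF, BD, BE, BF, DE, DF, EF
  2-simplices (10): ABD, ABE, ABF, ADE, ADF, AEF, BDE, BDF, BEF, DEF
  3-simplices (5): ABDE, ABDF, ABEF, ADEF, BDEF

Hence C_0 ≅ Z^5, C_1 ≅ Z^10, C_2 ≅ Z^10, C_3 ≅ Z^5.

The boundary map ∂_1: C_1 → C_0 sends each edge [p,q] (with p < q) to q − p. For instance
  ∂AD = D − A.
The resulting 5×10 matrix has rank 4, and its Smith normal form has invariant factors (1,1,1,1).

∂_2: C_2 → C_1 acts by ∂[p,q,r] = [q,r] − [p,r] + [p,q]. For instance
  ∂ABD = BD − AD + AB,
  ∂BEF = EF − BF + BE.
As a 10×10 matrix over Z this has rank 6, with invariant factors (1,1,1,1,1,1).

The boundary map ∂_3: C_3 → C_2 sends each 3-simplex σ to the alternating sum Σ_i (−1)^i (σ with its i-th vertex removed). For instance
  ∂ABDE = BDE − ADE + ABE − ABD,
  ∂ABDF = BDF − ADF + ABF − ABD.
This gives a 10×5 integer matrix of rank 4; reducing to Smith normal form yields diagonal entries (1,1,1,1).

Now H_k = ker ∂_k / im ∂_{k+1}, so:

  H_0: rank C_0 − rank ∂_1 = 5 − 4 = 1, and the invariant factors of ∂_1 are all 1, so H_0 ≅ Z.
  H_1: rank ker ∂_1 − rank ∂_2 = (10 − 4) − 6 = 0, and the invariant factors of ∂_2 are all 1, so H_1 ≅ 0.
  H_2: rank ker ∂_2 − rank ∂_3 = (10 − 6) − 4 = 0, and the invariant factors of ∂_3 are all 1, so H_2 ≅ 0.
  H_3: rank ker ∂_3 − rank ∂_4 = (5 − 4) − 0 = 1, and there is no ∂_4, so H_3 ≅ Z.

(K is a triangulation of the 3-sphere S^3.)

H_0 ≅ Z,  H_1 = 0,  H_2 = 0,  H_3 ≅ Z.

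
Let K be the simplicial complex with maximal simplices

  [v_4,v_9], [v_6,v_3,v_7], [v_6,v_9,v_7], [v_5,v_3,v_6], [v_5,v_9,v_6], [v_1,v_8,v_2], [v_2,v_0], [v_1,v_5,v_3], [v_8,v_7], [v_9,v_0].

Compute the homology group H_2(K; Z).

Take the total order v_0 < v_1 < v_2 < v_3 < v_4 < v_5 < v_6 < v_7 < v_8 < v_9 on the vertex set. Then K (dimension 2) consists of the simplices:

  0-simplices (10): [v_0], [v_1], [v_2], [v_3], [v_4], [v_5], [v_6], [v_7], [v_8], [v_9]
  1-simplices (17): (17 of them)
  2-simplices (6): [v_1,v_2,v_8], [v_1,v_3,v_5], [v_3,v_5,v_6], [v_3,v_6,v_7], [v_5,v_6,v_9], [v_6,v_7,v_9]

so the chain groups are C_0 ≅ Z^10, C_1 ≅ Z^17, C_2 ≅ Z^6.

The boundary map ∂_1: C_1 → C_0 maps an edge to its endpoints' difference, ∂[p,q] = q − p.
The 10×17 boundary matrix has rank 9 and Smith normal form diag(1,1,1,1,1,1,1,1,1).

∂_2: C_2 → C_1 acts by ∂[p,q,r] = [q,r] − [p,r] + [p,q]. For instance
  ∂[v_3,v_5,v_6] = [v_5,v_6] − [v_3,v_6] + [v_3,v_5],
  ∂[v_1,v_3,v_5] = [v_3,v_5] − [v_1,v_5] + [v_1,v_3].
As a 17×6 matrix over Z this has rank 6, with invariant factors (1,1,1,1,1,1).

Computing H_k = (kernel of ∂_k) / (image of ∂_{k+1}):

  H_2: rank ker ∂_2 − rank ∂_3 = (6 − 6) − 0 = 0, and there is no ∂_3, so H_2 ≅ 0.

H_2 ≅ 0.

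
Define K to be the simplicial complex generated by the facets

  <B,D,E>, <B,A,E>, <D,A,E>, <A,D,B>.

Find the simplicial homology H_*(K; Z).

H_0 ≅ Z,  H_1 = 0,  H_2 ≅ Z.

Order the vertices as A < B < D < E. Listing each simplex with vertices in this order, K has dimension 2 with simplices:

  0-simplices (4): A, B, D, E
  1-simplices (6): AB, AD, AE, BD, BE, DE
  2-simplices (4): ABD, ABE, ADE, BDE

so the chain groups are C_0 ≅ Z^4, C_1 ≅ Z^6, C_2 ≅ Z^4.

∂_1: C_1 → C_0 is given by ∂[p,q] = [q] − [p].
As a 4×6 matrix over Z this has rank 3, with invariant factors (1,1,1).

The boundary map ∂_2: C_2 → C_1 acts by ∂[p,q,r] = [q,r] − [p,r] + [p,q]. For instance
  ∂ABE = BE − AE + AB,
  ∂ADE = DE − AE + AD.
The resulting 6×4 matrix has rank 3, and its Smith normal form has invariant factors (1,1,1).

Reading off H_k = ker ∂_k / im ∂_{k+1}:

  H_0: rank C_0 − rank ∂_1 = 4 − 3 = 1, and the invariant factors of ∂_1 are all 1, so H_0 ≅ Z.
  H_1: rank ker ∂_1 − rank ∂_2 = (6 − 3) − 3 = 0, and the invariant factors of ∂_2 are all 1, so H_1 ≅ 0.
  H_2: rank ker ∂_2 − rank ∂_3 = (4 − 3) − 0 = 1, and there is no ∂_3, so H_2 ≅ Z.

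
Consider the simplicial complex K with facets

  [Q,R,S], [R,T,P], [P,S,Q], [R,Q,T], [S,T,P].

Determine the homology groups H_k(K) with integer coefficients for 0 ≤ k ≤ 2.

H_0 ≅ Z,  H_1 ≅ Z,  H_2 = 0.

We work with the vertex ordering P < Q < R < S < T. The simplices of K, each written with vertices in increasing order, are:

  0-simplices (5): P, Q, R, S, T
  1-simplices (10): PQ, PR, PS, PT, QR, QS, QT, RS, RT, ST
  2-simplices (5): PQS, PRT, PST, QRS, QRT

so the chain groups are C_0 ≅ Z^5, C_1 ≅ Z^10, C_2 ≅ Z^5.

The boundary map ∂_1: C_1 → C_0 is given by ∂[p,q] = [q] − [p].
This gives a 5×10 integer matrix of rank 4; reducing to Smith normal form yields diagonal entries (1,1,1,1).

∂_2: C_2 → C_1 sends each 2-simplex [p,q,r] to [q,r] − [p,r] + [p,q]. For instance
  ∂PST = ST − PT + PS,
  ∂PRT = RT − PT + PR.
This gives a 10×5 integer matrix of rank 5; reducing to Smith normal form yields diagonal entries (1,1,1,1,1).

Now H_k = ker ∂_k / im ∂_{k+1}, so:

  H_0: rank C_0 − rank ∂_1 = 5 − 4 = 1, and the invariant factors of ∂_1 are all 1, so H_0 ≅ Z.
  H_1: rank ker ∂_1 − rank ∂_2 = (10 − 4) − 5 = 1, and the invariant factors of ∂_2 are all 1, so H_1 ≅ Z.
  H_2: rank ker ∂_2 − rank ∂_3 = (5 − 5) − 0 = 0, and there is no ∂_3, so H_2 ≅ 0.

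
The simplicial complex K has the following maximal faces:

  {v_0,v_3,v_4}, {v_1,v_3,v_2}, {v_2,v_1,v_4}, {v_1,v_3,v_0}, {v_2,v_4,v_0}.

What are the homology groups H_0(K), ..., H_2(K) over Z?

Fix the vertex order v_0 < v_1 < v_2 < v_3 < v_4 and write every simplex with vertices in increasing order. Then dim K = 2 and the simplices of K are:

  0-simplices (5): [v_0], [v_1], [v_2], [v_3], [v_4]
  1-simplices (10): [v_0,v_1], [v_0,v_2], [v_0,v_3], [v_0,v_4], [v_1,v_2], [v_1,v_3], [v_1,v_4], [v_2,v_3], [v_2,v_4], [v_3,v_4]
  2-simplices (5): [v_0,v_1,v_3], [v_0,v_2,v_4], [v_0,v_3,v_4], [v_1,v_2,v_3], [v_1,v_2,v_4]

so the chain groups are C_0 ≅ Z^5, C_1 ≅ Z^10, C_2 ≅ Z^5.

The boundary map ∂_1: C_1 → C_0 sends each edge [p,q] (with p < q) to q − p.
As a 5×10 matrix over Z this has rank 4, with invariant factors (1,1,1,1).

Boundary ∂_2: C_2 → C_1 sends each 2-simplex [p,q,r] to [q,r] − [p,r] + [p,q]. For instance
  ∂[v_0,v_2,v_4] = [v_2,v_4] − [v_0,v_4] + [v_0,v_2],
  ∂[v_1,v_2,v_4] = [v_2,v_4] − [v_1,v_4] + [v_1,v_2].
The 10×5 boundary matrix has rank 5 and Smith normal form diag(1,1,1,1,1).

Now H_k = ker ∂_k / im ∂_{k+1}, so:

  H_0: rank C_0 − rank ∂_1 = 5 − 4 = 1, and the invariant factors of ∂_1 are all 1, so H_0 ≅ Z.
  H_1: rank ker ∂_1 − rank ∂_2 = (10 − 4) − 5 = 1, and the invariant factors of ∂_2 are all 1, so H_1 ≅ Z.
  H_2: rank ker ∂_2 − rank ∂_3 = (5 − 5) − 0 = 0, and there is no ∂_3, so H_2 ≅ 0.

H_0 ≅ Z,  H_1 ≅ Z,  H_2 = 0.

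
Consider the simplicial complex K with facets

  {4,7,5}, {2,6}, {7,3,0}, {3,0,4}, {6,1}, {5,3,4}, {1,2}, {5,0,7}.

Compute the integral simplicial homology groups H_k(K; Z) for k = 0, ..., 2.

K has 8 vertices, 13 edges, 5 triangles.
rank ∂_0 = 0, rank ∂_1 = 6 ⇒ b_0 = 8 − 0 − 6 = 2; all invariant factors of ∂_1 are 1 so no torsion. So H_0 = Z^2.
rank ∂_1 = 6, rank ∂_2 = 5 ⇒ b_1 = 13 − 6 − 5 = 2; all invariant factors of ∂_2 are 1 so no torsion. So H_1 = Z^2.
rank ∂_2 = 5, rank ∂_3 = 0 ⇒ b_2 = 5 − 5 − 0 = 0. So H_2 = 0.

H_0 = Z^2,  H_1 = Z^2,  H_2 = 0.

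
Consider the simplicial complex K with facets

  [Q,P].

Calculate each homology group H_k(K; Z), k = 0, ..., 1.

Order the vertices as P < Q. Listing each simplex with vertices in this order, K has dimension 1 with simplices:

  0-simplices (2): P, Q
  1-simplices (1): PQ

so the chain groups are C_0 ≅ Z^2, C_1 ≅ Z^1.

The boundary map ∂_1: C_1 → C_0 sends each edge [p,q] (with p < q) to q − p. For instance
  ∂PQ = Q − P.
The resulting 2×1 matrix has rank 1, and its Smith normal form has invariant factors (1).

Now H_k = ker ∂_k / im ∂_{k+1}, so:

  H_0: rank C_0 − rank ∂_1 = 2 − 1 = 1, and the invariant factors of ∂_1 are all 1, so H_0 = Z.
  H_1: rank ker ∂_1 − rank ∂_2 = (1 − 1) − 0 = 0, and there is no ∂_2, so H_1 = 0.

H_0 = Z,  H_1 = 0.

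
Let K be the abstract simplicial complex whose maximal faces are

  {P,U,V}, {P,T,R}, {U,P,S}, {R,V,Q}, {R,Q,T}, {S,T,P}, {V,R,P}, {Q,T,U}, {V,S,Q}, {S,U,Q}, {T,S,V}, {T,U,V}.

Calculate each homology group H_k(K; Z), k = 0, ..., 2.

H_0 ≅ Z,  H_1 ≅ Z/2,  H_2 = 0.

Order the vertices as P < Q < R < S < T < U < V. Listing each simplex with vertices in this order, K has dimension 2 with simplices:

  0-simplices (7): P, Q, R, S, T, U, V
  1-simplices (18): PR, PS, PT, PU, PV, QR, QS, QT, QU, QV, RT, RV, ST, SU, SV, TU, TV, UV
  2-simplices (12): PRT, PRV, PST, PSU, PUV, QRT, QRV, QSU, QSV, QTU, STV, TUV

so the chain groups are C_0 ≅ Z^7, C_1 ≅ Z^18, C_2 ≅ Z^12.

The boundary map ∂_1: C_1 → C_0 is given by ∂[p,q] = [q] − [p].
The resulting 7×18 matrix has rank 6, and its Smith normal form has invariant factors (1,1,1,1,1,1).

The boundary map ∂_2: C_2 → C_1 acts by ∂[p,q,r] = [q,r] − [p,r] + [p,q]. For instance
  ∂QSU = SU − QU + QS,
  ∂QSV = SV − QV + QS.
The resulting 18×12 matrix has rank 12, and its Smith normal form has invariant factors (1,1,1,1,1,1,1,1,1,1,1,2).

Reading off H_k = ker ∂_k / im ∂_{k+1}:

  H_0: rank C_0 − rank ∂_1 = 7 − 6 = 1, and the invariant factors of ∂_1 are all 1, so H_0 = Z.
  H_1: rank ker ∂_1 − rank ∂_2 = (18 − 6) − 12 = 0, and ∂_2 has invariant factor 2 > 1, so H_1 = Z/2.
  H_2: rank ker ∂_2 − rank ∂_3 = (12 − 12) − 0 = 0, and there is no ∂_3, so H_2 = 0.

As a check, the Euler characteristic is 7 − 18 + 12 = 1, which agrees with 1 − 0 + 0 = 1.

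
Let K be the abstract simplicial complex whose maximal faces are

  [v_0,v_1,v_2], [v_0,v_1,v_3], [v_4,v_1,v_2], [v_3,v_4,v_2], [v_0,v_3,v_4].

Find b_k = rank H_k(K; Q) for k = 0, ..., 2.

b_0 = 1, b_1 = 1, b_2 = 0.

Order the vertices as v_0 < v_1 < v_2 < v_3 < v_4. Listing each simplex with vertices in this order, K has dimension 2 with simplices:

  0-simplices (5): [v_0], [v_1], [v_2], [v_3], [v_4]
  1-simplices (10): [v_0,v_1], [v_0,v_2], [v_0,v_3], [v_0,v_4], [v_1,v_2], [v_1,v_3], [v_1,v_4], [v_2,v_3], [v_2,v_4], [v_3,v_4]
  2-simplices (5): [v_0,v_1,v_2], [v_0,v_1,v_3], [v_0,v_3,v_4], [v_1,v_2,v_4], [v_2,v_3,v_4]

Hence C_0 ≅ Z^5, C_1 ≅ Z^10, C_2 ≅ Z^5.

The boundary map ∂_1: C_1 → C_0 maps an edge to its endpoints' difference, ∂[p,q] = q − p. For instance
  ∂[v_1,v_2] = [v_2] − [v_1].
The 5×10 boundary matrix has rank 4 and Smith normal form diag(1,1,1,1).

∂_2: C_2 → C_1 maps a triangle to the signed sum of its edges. For instance
  ∂[v_0,v_3,v_4] = [v_3,v_4] − [v_0,v_4] + [v_0,v_3],
  ∂[v_1,v_2,v_4] = [v_2,v_4] − [v_1,v_4] + [v_1,v_2].
The resulting 10×5 matrix has rank 5, and its Smith normal form has invariant factors (1,1,1,1,1).

Reading off H_k = ker ∂_k / im ∂_{k+1}:

  H_0: rank C_0 − rank ∂_1 = 5 − 4 = 1, and the invariant factors of ∂_1 are all 1, so H_0 ≅ Z.
  H_1: rank ker ∂_1 − rank ∂_2 = (10 − 4) − 5 = 1, and the invariant factors of ∂_2 are all 1, so H_1 ≅ Z.
  H_2: rank ker ∂_2 − rank ∂_3 = (5 − 5) − 0 = 0, and there is no ∂_3, so H_2 ≅ 0.

As a check, the Euler characteristic is 5 − 10 + 5 = 0, which agrees with 1 − 1 + 0 = 0.

Hence the Betti numbers are b_0 = 1, b_1 = 1, b_2 = 0.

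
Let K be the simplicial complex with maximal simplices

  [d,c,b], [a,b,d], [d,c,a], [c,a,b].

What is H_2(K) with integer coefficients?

We work with the vertex ordering a < b < c < d. The simplices of K, each written with vertices in increasing order, are:

  0-simplices (4): a, b, c, d
  1-simplices (6): ab, ac, ad, bc, bd, cd
  2-simplices (4): abc, abd, acd, bcd

giving chain groups C_0 ≅ Z^4, C_1 ≅ Z^6, C_2 ≅ Z^4.

The boundary map ∂_1: C_1 → C_0 is given by ∂[p,q] = [q] − [p]. For instance
  ∂cd = d − c.
As a 4×6 matrix over Z this has rank 3, with invariant factors (1,1,1).

∂_2: C_2 → C_1 acts by ∂[p,q,r] = [q,r] − [p,r] + [p,q]. For instance
  ∂abd = bd − ad + ab,
  ∂acd = cd − ad + ac.
As a 6×4 matrix over Z this has rank 3, with invariant factors (1,1,1).

Now H_k = ker ∂_k / im ∂_{k+1}, so:

  H_2: rank ker ∂_2 − rank ∂_3 = (4 − 3) − 0 = 1, and there is no ∂_3, so H_2 = Z.

H_2 ≅ Z.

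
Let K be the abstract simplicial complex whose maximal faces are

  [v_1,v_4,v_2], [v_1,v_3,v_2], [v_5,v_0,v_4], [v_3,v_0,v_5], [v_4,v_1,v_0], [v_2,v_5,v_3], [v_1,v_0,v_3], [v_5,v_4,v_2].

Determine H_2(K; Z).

H_2 ≅ Z.

K has 6 vertices, 12 edges, 8 triangles.
rank ∂_2 = 7, rank ∂_3 = 0 ⇒ b_2 = 8 − 7 − 0 = 1. So H_2 = Z.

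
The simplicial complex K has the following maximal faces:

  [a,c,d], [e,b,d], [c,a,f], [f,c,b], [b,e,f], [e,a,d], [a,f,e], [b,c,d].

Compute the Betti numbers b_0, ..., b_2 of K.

K has 6 vertices, 12 edges, 8 triangles.
rank ∂_0 = 0, rank ∂_1 = 5 ⇒ b_0 = 6 − 0 − 5 = 1; all invariant factors of ∂_1 are 1 so no torsion. So H_0 ≅ Z.
rank ∂_1 = 5, rank ∂_2 = 7 ⇒ b_1 = 12 − 5 − 7 = 0; all invariant factors of ∂_2 are 1 so no torsion. So H_1 ≅ 0.
rank ∂_2 = 7, rank ∂_3 = 0 ⇒ b_2 = 8 − 7 − 0 = 1. So H_2 ≅ Z.

b_0 = 1, b_1 = 0, b_2 = 1.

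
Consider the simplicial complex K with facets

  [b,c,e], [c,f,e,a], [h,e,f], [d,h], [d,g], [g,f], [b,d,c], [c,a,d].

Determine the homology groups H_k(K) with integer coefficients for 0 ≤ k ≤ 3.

We work with the vertex ordering a < b < c < d < e < f < g < h. The simplices of K, each written with vertices in increasing order, are:

  0-simplices (8): a, b, c, d, e, f, g, h
  1-simplices (16): ac, ad, ae, af, bc, bd, be, cd, ce, cf, dg, dh, ef, eh, fg, fh
  2-simplices (8): acd, ace, acf, aef, bcd, bce, cef, efh
  3-simplices (1): acef

Hence C_0 ≅ Z^8, C_1 ≅ Z^16, C_2 ≅ Z^8, C_3 ≅ Z^1.

Boundary ∂_1: C_1 → C_0 sends each edge [p,q] (with p < q) to q − p.
This gives a 8×16 integer matrix of rank 7; reducing to Smith normal form yields diagonal entries (1,1,1,1,1,1,1).

The boundary map ∂_2: C_2 → C_1 acts by ∂[p,q,r] = [q,r] − [p,r] + [p,q]. For instance
  ∂aef = ef − af + ae,
  ∂bce = ce − be + bc.
As a 16×8 matrix over Z this has rank 7, with invariant factors (1,1,1,1,1,1,1).

∂_3: C_3 → C_2 sends each 3-simplex σ to the alternating sum Σ_i (−1)^i (σ with its i-th vertex removed). For instance
  ∂acef = cef − aef + acf − ace.
The 8×1 boundary matrix has rank 1 and Smith normal form diag(1).

Now H_k = ker ∂_k / im ∂_{k+1}, so:

  H_0: rank C_0 − rank ∂_1 = 8 − 7 = 1, and the invariant factors of ∂_1 are all 1, so H_0 = Z.
  H_1: rank ker ∂_1 − rank ∂_2 = (16 − 7) − 7 = 2, and the invariant factors of ∂_2 are all 1, so H_1 = Z^2.
  H_2: rank ker ∂_2 − rank ∂_3 = (8 − 7) − 1 = 0, and the invariant factors of ∂_3 are all 1, so H_2 = 0.
  H_3: rank ker ∂_3 − rank ∂_4 = (1 − 1) − 0 = 0, and there is no ∂_4, so H_3 = 0.

H_0 ≅ Z,  H_1 ≅ Z^2,  H_2 = 0,  H_3 = 0.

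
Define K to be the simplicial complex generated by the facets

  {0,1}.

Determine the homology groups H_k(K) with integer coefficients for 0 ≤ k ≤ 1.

H_0 ≅ Z,  H_1 = 0.

Take the total order 0 < 1 on the vertex set. Then K (dimension 1) consists of the simplices:

  0-simplices (2): [0], [1]
  1-simplices (1): [0,1]

so the chain groups are C_0 ≅ Z^2, C_1 ≅ Z^1.

The boundary map ∂_1: C_1 → C_0 sends each edge [p,q] (with p < q) to q − p. For instance
  ∂[0,1] = [1] − [0].
As a 2×1 matrix over Z this has rank 1, with invariant factors (1).

Computing H_k = (kernel of ∂_k) / (image of ∂_{k+1}):

  H_0: rank C_0 − rank ∂_1 = 2 − 1 = 1, and the invariant factors of ∂_1 are all 1, so H_0 ≅ Z.
  H_1: rank ker ∂_1 − rank ∂_2 = (1 − 1) − 0 = 0, and there is no ∂_2, so H_1 ≅ 0.

(K is a triangulation of the 1-simplex.)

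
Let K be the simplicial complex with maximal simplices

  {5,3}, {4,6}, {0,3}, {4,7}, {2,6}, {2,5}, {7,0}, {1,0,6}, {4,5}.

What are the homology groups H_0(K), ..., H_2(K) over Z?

Order the vertices as 0 < 1 < 2 < 3 < 4 < 5 < 6 < 7. Listing each simplex with vertices in this order, K has dimension 2 with simplices:

  0-simplices (8): [0], [1], [2], [3], [4], [5], [6], [7]
  1-simplices (11): [0,1], [0,3], [0,6], [0,7], [1,6], [2,5], [2,6], [3,5], [4,5], [4,6], [4,7]
  2-simplices (1): [0,1,6]

so the chain groups are C_0 ≅ Z^8, C_1 ≅ Z^11, C_2 ≅ Z^1.

The boundary map ∂_1: C_1 → C_0 sends each edge [p,q] (with p < q) to q − p.
As a 8×11 matrix over Z this has rank 7, with invariant factors (1,1,1,1,1,1,1).

The boundary map ∂_2: C_2 → C_1 maps a triangle to the signed sum of its edges. For instance
  ∂[0,1,6] = [1,6] − [0,6] + [0,1].
This gives a 11×1 integer matrix of rank 1; reducing to Smith normal form yields diagonal entries (1).

From H_k ≅ ker(∂_k) / im(∂_{k+1}) we obtain:

  H_0: rank C_0 − rank ∂_1 = 8 − 7 = 1, and the invariant factors of ∂_1 are all 1, so H_0 ≅ Z.
  H_1: rank ker ∂_1 − rank ∂_2 = (11 − 7) − 1 = 3, and the invariant factors of ∂_2 are all 1, so H_1 ≅ Z^3.
  H_2: rank ker ∂_2 − rank ∂_3 = (1 − 1) − 0 = 0, and there is no ∂_3, so H_2 ≅ 0.

H_0 ≅ Z,  H_1 ≅ Z^3,  H_2 = 0.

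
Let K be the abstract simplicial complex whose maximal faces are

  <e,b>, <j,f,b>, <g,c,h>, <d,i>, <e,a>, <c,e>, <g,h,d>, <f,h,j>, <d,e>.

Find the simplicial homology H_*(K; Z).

H_0 ≅ Z,  H_1 ≅ Z^2,  H_2 = 0.

Fix the vertex order a < b < c < d < e < f < g < h < i < j and write every simplex with vertices in increasing order. Then dim K = 2 and the simplices of K are:

  0-simplices (10): a, b, c, d, e, f, g, h, i, j
  1-simplices (15): ae, be, bf, bj, ce, cg, ch, de, dg, dh, di, fh, fj, gh, hj
  2-simplices (4): bfj, cgh, dgh, fhj

giving chain groups C_0 ≅ Z^10, C_1 ≅ Z^15, C_2 ≅ Z^4.

∂_1: C_1 → C_0 maps an edge to its endpoints' difference, ∂[p,q] = q − p.
The 10×15 boundary matrix has rank 9 and Smith normal form diag(1,1,1,1,1,1,1,1,1).

Boundary ∂_2: C_2 → C_1 maps a triangle to the signed sum of its edges. For instance
  ∂fhj = hj − fj + fh,
  ∂bfj = fj − bj + bf.
As a 15×4 matrix over Z this has rank 4, with invariant factors (1,1,1,1).

Reading off H_k = ker ∂_k / im ∂_{k+1}:

  H_0: rank C_0 − rank ∂_1 = 10 − 9 = 1, and the invariant factors of ∂_1 are all 1, so H_0 ≅ Z.
  H_1: rank ker ∂_1 − rank ∂_2 = (15 − 9) − 4 = 2, and the invariant factors of ∂_2 are all 1, so H_1 ≅ Z^2.
  H_2: rank ker ∂_2 − rank ∂_3 = (4 − 4) − 0 = 0, and there is no ∂_3, so H_2 ≅ 0.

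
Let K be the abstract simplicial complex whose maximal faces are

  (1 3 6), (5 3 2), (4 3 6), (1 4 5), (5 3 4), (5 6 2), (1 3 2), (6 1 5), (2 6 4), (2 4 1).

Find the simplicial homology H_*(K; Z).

H_0 = Z,  H_1 = Z/2,  H_2 = 0.

Order the vertices as 1 < 2 < 3 < 4 < 5 < 6. Listing each simplex with vertices in this order, K has dimension 2 with simplices:

  0-simplices (6): [1], [2], [3], [4], [5], [6]
  1-simplices (15): [1,2], [1,3], [1,4], [1,5], [1,6], [2,3], [2,4], [2,5], [2,6], [3,4], [3,5], [3,6], [4,5], [4,6], [5,6]
  2-simplices (10): [1,2,3], [1,2,4], [1,3,6], [1,4,5], [1,5,6], [2,3,5], [2,4,6], [2,5,6], [3,4,5], [3,4,6]

so the chain groups are C_0 ≅ Z^6, C_1 ≅ Z^15, C_2 ≅ Z^10.

The boundary map ∂_1: C_1 → C_0 sends each edge [p,q] (with p < q) to q − p. For instance
  ∂[4,5] = [5] − [4].
The 6×15 boundary matrix has rank 5 and Smith normal form diag(1,1,1,1,1).

∂_2: C_2 → C_1 maps a triangle to the signed sum of its edges. For instance
  ∂[1,3,6] = [3,6] − [1,6] + [1,3],
  ∂[3,4,5] = [4,5] − [3,5] + [3,4].
The 15×10 boundary matrix has rank 10 and Smith normal form diag(1,1,1,1,1,1,1,1,1,2).

From H_k ≅ ker(∂_k) / im(∂_{k+1}) we obtain:

  H_0: rank C_0 − rank ∂_1 = 6 − 5 = 1, and the invariant factors of ∂_1 are all 1, so H_0 = Z.
  H_1: rank ker ∂_1 − rank ∂_2 = (15 − 5) − 10 = 0, and ∂_2 has invariant factor 2 > 1, so H_1 = Z/2.
  H_2: rank ker ∂_2 − rank ∂_3 = (10 − 10) − 0 = 0, and there is no ∂_3, so H_2 = 0.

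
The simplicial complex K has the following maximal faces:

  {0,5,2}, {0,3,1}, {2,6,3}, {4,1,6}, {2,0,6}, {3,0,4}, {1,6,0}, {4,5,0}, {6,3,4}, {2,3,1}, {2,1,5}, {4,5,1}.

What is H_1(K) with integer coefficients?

H_1 = Z/2Z.

Take the total order 0 < 1 < 2 < 3 < 4 < 5 < 6 on the vertex set. Then K (dimension 2) consists of the simplices:

  0-simplices (7): [0], [1], [2], [3], [4], [5], [6]
  1-simplices (18): [0,1], [0,2], [0,3], [0,4], [0,5], [0,6], [1,2], [1,3], [1,4], [1,5], [1,6], [2,3], [2,5], [2,6], [3,4], [3,6], [4,5], [4,6]
  2-simplices (12): [0,1,3], [0,1,6], [0,2,5], [0,2,6], [0,3,4], [0,4,5], [1,2,3], [1,2,5], [1,4,5], [1,4,6], [2,3,6], [3,4,6]

Hence C_0 ≅ Z^7, C_1 ≅ Z^18, C_2 ≅ Z^12.

∂_1: C_1 → C_0 maps an edge to its endpoints' difference, ∂[p,q] = q − p. For instance
  ∂[0,1] = [1] − [0].
As a 7×18 matrix over Z this has rank 6, with invariant factors (1,1,1,1,1,1).

Boundary ∂_2: C_2 → C_1 maps a triangle to the signed sum of its edges. For instance
  ∂[0,4,5] = [4,5] − [0,5] + [0,4],
  ∂[0,2,6] = [2,6] − [0,6] + [0,2].
As a 18×12 matrix over Z this has rank 12, with invariant factors (1,1,1,1,1,1,1,1,1,1,1,2).

Reading off H_k = ker ∂_k / im ∂_{k+1}:

  H_1: rank ker ∂_1 − rank ∂_2 = (18 − 6) − 12 = 0, and ∂_2 has invariant factor 2 > 1, so H_1 = Z/2Z.

(K is a triangulation of the real projective plane RP^2.)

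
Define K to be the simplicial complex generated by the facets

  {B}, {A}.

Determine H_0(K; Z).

H_0 = Z^2.

Take the total order A < B on the vertex set. Then K (dimension 0) consists of the simplices:

  0-simplices (2): A, B

giving chain groups C_0 ≅ Z^2.

Computing H_k = (kernel of ∂_k) / (image of ∂_{k+1}):

  H_0: rank C_0 − rank ∂_1 = 2 − 0 = 2, and there is no ∂_1, so H_0 ≅ Z^2.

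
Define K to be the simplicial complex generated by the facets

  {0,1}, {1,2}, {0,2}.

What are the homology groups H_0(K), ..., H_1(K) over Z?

H_0 ≅ Z,  H_1 ≅ Z.

We work with the vertex ordering 0 < 1 < 2. The simplices of K, each written with vertices in increasing order, are:

  0-simplices (3): [0], [1], [2]
  1-simplices (3): [0,1], [0,2], [1,2]

so the chain groups are C_0 ≅ Z^3, C_1 ≅ Z^3.

The boundary map ∂_1: C_1 → C_0 is given by ∂[p,q] = [q] − [p]. For instance
  ∂[1,2] = [2] − [1].
The 3×3 boundary matrix has rank 2 and Smith normal form diag(1,1).

From H_k ≅ ker(∂_k) / im(∂_{k+1}) we obtain:

  H_0: rank C_0 − rank ∂_1 = 3 − 2 = 1, and the invariant factors of ∂_1 are all 1, so H_0 ≅ Z.
  H_1: rank ker ∂_1 − rank ∂_2 = (3 − 2) − 0 = 1, and there is no ∂_2, so H_1 ≅ Z.

(K is a triangulation of the circle S^1.)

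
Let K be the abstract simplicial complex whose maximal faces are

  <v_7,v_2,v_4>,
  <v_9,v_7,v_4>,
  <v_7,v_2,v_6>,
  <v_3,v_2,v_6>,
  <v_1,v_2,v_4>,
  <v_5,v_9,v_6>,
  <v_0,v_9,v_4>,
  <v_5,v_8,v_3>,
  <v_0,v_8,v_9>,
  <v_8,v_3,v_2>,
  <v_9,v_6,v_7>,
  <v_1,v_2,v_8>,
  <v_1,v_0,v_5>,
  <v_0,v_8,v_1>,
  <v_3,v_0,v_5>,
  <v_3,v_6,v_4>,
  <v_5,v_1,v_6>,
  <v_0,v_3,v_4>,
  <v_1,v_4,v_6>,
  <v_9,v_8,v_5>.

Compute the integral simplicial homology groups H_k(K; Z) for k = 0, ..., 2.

Order the vertices as v_0 < v_1 < v_2 < v_3 < v_4 < v_5 < v_6 < v_7 < v_8 < v_9. Listing each simplex with vertices in this order, K has dimension 2 with simplices:

  0-simplices (10): [v_0], [v_1], [v_2], [v_3], [v_4], [v_5], [v_6], [v_7], [v_8], [v_9]
  1-simplices (30): (30 of them)
  2-simplices (20): (20 of them)

Hence C_0 ≅ Z^10, C_1 ≅ Z^30, C_2 ≅ Z^20.

∂_1: C_1 → C_0 maps an edge to its endpoints' difference, ∂[p,q] = q − p.
As a 10×30 matrix over Z this has rank 9, with invariant factors (1,1,1,1,1,1,1,1,1).

∂_2: C_2 → C_1 maps a triangle to the signed sum of its edges. For instance
  ∂[v_0,v_8,v_9] = [v_8,v_9] − [v_0,v_9] + [v_0,v_8],
  ∂[v_6,v_7,v_9] = [v_7,v_9] − [v_6,v_9] + [v_6,v_7].
As a 30×20 matrix over Z this has rank 20, with invariant factors (1,1,1,1,1,1,1,1,1,1,1,1,1,1,1,1,1,1,1,2).

Computing H_k = (kernel of ∂_k) / (image of ∂_{k+1}):

  H_0: rank C_0 − rank ∂_1 = 10 − 9 = 1, and the invariant factors of ∂_1 are all 1, so H_0 ≅ Z.
  H_1: rank ker ∂_1 − rank ∂_2 = (30 − 9) − 20 = 1, and ∂_2 has invariant factor 2 > 1, so H_1 ≅ Z ⊕ Z_2.
  H_2: rank ker ∂_2 − rank ∂_3 = (20 − 20) − 0 = 0, and there is no ∂_3, so H_2 ≅ 0.

H_0 = Z,  H_1 = Z ⊕ Z_2,  H_2 = 0.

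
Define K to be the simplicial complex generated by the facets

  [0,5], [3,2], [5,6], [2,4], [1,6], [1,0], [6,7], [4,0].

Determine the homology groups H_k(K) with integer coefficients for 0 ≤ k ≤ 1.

Take the total order 0 < 1 < 2 < 3 < 4 < 5 < 6 < 7 on the vertex set. Then K (dimension 1) consists of the simplices:

  0-simplices (8): [0], [1], [2], [3], [4], [5], [6], [7]
  1-simplices (8): [0,1], [0,4], [0,5], [1,6], [2,3], [2,4], [5,6], [6,7]

giving chain groups C_0 ≅ Z^8, C_1 ≅ Z^8.

The boundary map ∂_1: C_1 → C_0 is given by ∂[p,q] = [q] − [p]. For instance
  ∂[2,4] = [4] − [2].
The resulting 8×8 matrix has rank 7, and its Smith normal form has invariant factors (1,1,1,1,1,1,1).

Reading off H_k = ker ∂_k / im ∂_{k+1}:

  H_0: rank C_0 − rank ∂_1 = 8 − 7 = 1, and the invariant factors of ∂_1 are all 1, so H_0 = Z.
  H_1: rank ker ∂_1 − rank ∂_2 = (8 − 7) − 0 = 1, and there is no ∂_2, so H_1 = Z.

As a check, the Euler characteristic is 8 − 8 = 0, which agrees with 1 − 1 = 0.

H_0 ≅ Z,  H_1 ≅ Z.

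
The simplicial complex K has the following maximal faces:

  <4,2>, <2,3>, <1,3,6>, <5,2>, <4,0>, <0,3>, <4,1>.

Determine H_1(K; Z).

We work with the vertex ordering 0 < 1 < 2 < 3 < 4 < 5 < 6. The simplices of K, each written with vertices in increasing order, are:

  0-simplices (7): [0], [1], [2], [3], [4], [5], [6]
  1-simplices (9): [0,3], [0,4], [1,3], [1,4], [1,6], [2,3], [2,4], [2,5], [3,6]
  2-simplices (1): [1,3,6]

Hence C_0 ≅ Z^7, C_1 ≅ Z^9, C_2 ≅ Z^1.

Boundary ∂_1: C_1 → C_0 maps an edge to its endpoints' difference, ∂[p,q] = q − p.
The 7×9 boundary matrix has rank 6 and Smith normal form diag(1,1,1,1,1,1).

∂_2: C_2 → C_1 acts by ∂[p,q,r] = [q,r] − [p,r] + [p,q]. For instance
  ∂[1,3,6] = [3,6] − [1,6] + [1,3].
The 9×1 boundary matrix has rank 1 and Smith normal form diag(1).

From H_k ≅ ker(∂_k) / im(∂_{k+1}) we obtain:

  H_1: rank ker ∂_1 − rank ∂_2 = (9 − 6) − 1 = 2, and the invariant factors of ∂_2 are all 1, so H_1 ≅ Z^2.

H_1 = Z^2.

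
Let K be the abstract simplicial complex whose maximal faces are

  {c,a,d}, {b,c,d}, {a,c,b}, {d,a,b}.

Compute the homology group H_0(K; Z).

H_0 = Z.

We work with the vertex ordering a < b < c < d. The simplices of K, each written with vertices in increasing order, are:

  0-simplices (4): a, b, c, d
  1-simplices (6): ab, ac, ad, bc, bd, cd
  2-simplices (4): abc, abd, acd, bcd

giving chain groups C_0 ≅ Z^4, C_1 ≅ Z^6, C_2 ≅ Z^4.

Boundary ∂_1: C_1 → C_0 maps an edge to its endpoints' difference, ∂[p,q] = q − p. For instance
  ∂ad = d − a.
The 4×6 boundary matrix has rank 3 and Smith normal form diag(1,1,1).

∂_2: C_2 → C_1 maps a triangle to the signed sum of its edges. For instance
  ∂abc = bc − ac + ab,
  ∂abd = bd − ad + ab.
This gives a 6×4 integer matrix of rank 3; reducing to Smith normal form yields diagonal entries (1,1,1).

Reading off H_k = ker ∂_k / im ∂_{k+1}:

  H_0: rank C_0 − rank ∂_1 = 4 − 3 = 1, and the invariant factors of ∂_1 are all 1, so H_0 ≅ Z.

(K is a triangulation of the 2-sphere S^2.)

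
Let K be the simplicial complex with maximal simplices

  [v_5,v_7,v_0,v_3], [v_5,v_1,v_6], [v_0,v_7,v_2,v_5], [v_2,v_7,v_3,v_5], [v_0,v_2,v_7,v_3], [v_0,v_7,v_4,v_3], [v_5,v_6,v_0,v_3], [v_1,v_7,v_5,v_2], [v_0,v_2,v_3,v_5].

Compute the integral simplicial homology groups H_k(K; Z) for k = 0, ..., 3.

H_0 = Z,  H_1 = 0,  H_2 = 0,  H_3 = Z.

Take the total order v_0 < v_1 < v_2 < v_3 < v_4 < v_5 < v_6 < v_7 on the vertex set. Then K (dimension 3) consists of the simplices:

  0-simplices (8): [v_0], [v_1], [v_2], [v_3], [v_4], [v_5], [v_6], [v_7]
  1-simplices (20): (20 of them)
  2-simplices (20): (20 of them)
  3-simplices (8): [v_0,v_2,v_3,v_5], [v_0,v_2,v_3,v_7], [v_0,v_2,v_5,v_7], [v_0,v_3,v_4,v_7], [v_0,v_3,v_5,v_6], [v_0,v_3,v_5,v_7], [v_1,v_2,v_5,v_7], [v_2,v_3,v_5,v_7]

so the chain groups are C_0 ≅ Z^8, C_1 ≅ Z^20, C_2 ≅ Z^20, C_3 ≅ Z^8.

∂_1: C_1 → C_0 maps an edge to its endpoints' difference, ∂[p,q] = q − p. For instance
  ∂[v_3,v_5] = [v_5] − [v_3].
The resulting 8×20 matrix has rank 7, and its Smith normal form has invariant factors (1,1,1,1,1,1,1).

Boundary ∂_2: C_2 → C_1 acts by ∂[p,q,r] = [q,r] − [p,r] + [p,q]. For instance
  ∂[v_3,v_4,v_7] = [v_4,v_7] − [v_3,v_7] + [v_3,v_4],
  ∂[v_0,v_2,v_5] = [v_2,v_5] − [v_0,v_5] + [v_0,v_2].
This gives a 20×20 integer matrix of rank 13; reducing to Smith normal form yields diagonal entries (1,1,1,1,1,1,1,1,1,1,1,1,1).

Boundary ∂_3: C_3 → C_2 sends each 3-simplex σ to the alternating sum Σ_i (−1)^i (σ with its i-th vertex removed). For instance
  ∂[v_1,v_2,v_5,v_7] = [v_2,v_5,v_7] − [v_1,v_5,v_7] + [v_1,v_2,v_7] − [v_1,v_2,v_5],
  ∂[v_0,v_3,v_4,v_7] = [v_3,v_4,v_7] − [v_0,v_4,v_7] + [v_0,v_3,v_7] − [v_0,v_3,v_4].
The 20×8 boundary matrix has rank 7 and Smith normal form diag(1,1,1,1,1,1,1).

Now H_k = ker ∂_k / im ∂_{k+1}, so:

  H_0: rank C_0 − rank ∂_1 = 8 − 7 = 1, and the invariant factors of ∂_1 are all 1, so H_0 ≅ Z.
  H_1: rank ker ∂_1 − rank ∂_2 = (20 − 7) − 13 = 0, and the invariant factors of ∂_2 are all 1, so H_1 ≅ 0.
  H_2: rank ker ∂_2 − rank ∂_3 = (20 − 13) − 7 = 0, and the invariant factors of ∂_3 are all 1, so H_2 ≅ 0.
  H_3: rank ker ∂_3 − rank ∂_4 = (8 − 7) − 0 = 1, and there is no ∂_4, so H_3 ≅ Z.

As a check, the Euler characteristic is 8 − 20 + 20 − 8 = 0, which agrees with 1 − 0 + 0 − 1 = 0.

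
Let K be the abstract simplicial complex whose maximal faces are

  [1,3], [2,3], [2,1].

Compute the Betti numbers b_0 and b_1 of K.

b_0 = 1, b_1 = 1.

Order the vertices as 1 < 2 < 3. Listing each simplex with vertices in this order, K has dimension 1 with simplices:

  0-simplices (3): [1], [2], [3]
  1-simplices (3): [1,2], [1,3], [2,3]

giving chain groups C_0 ≅ Z^3, C_1 ≅ Z^3.

The boundary map ∂_1: C_1 → C_0 sends each edge [p,q] (with p < q) to q − p. For instance
  ∂[1,2] = [2] − [1].
As a 3×3 matrix over Z this has rank 2, with invariant factors (1,1).

From H_k ≅ ker(∂_k) / im(∂_{k+1}) we obtain:

  H_0: rank C_0 − rank ∂_1 = 3 − 2 = 1, and the invariant factors of ∂_1 are all 1, so H_0 = Z.
  H_1: rank ker ∂_1 − rank ∂_2 = (3 − 2) − 0 = 1, and there is no ∂_2, so H_1 = Z.

Hence the Betti numbers are b_0 = 1, b_1 = 1.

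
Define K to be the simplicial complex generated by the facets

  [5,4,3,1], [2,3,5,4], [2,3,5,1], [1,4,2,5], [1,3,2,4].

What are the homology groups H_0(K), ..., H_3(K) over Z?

Take the total order 1 < 2 < 3 < 4 < 5 on the vertex set. Then K (dimension 3) consists of the simplices:

  0-simplices (5): [1], [2], [3], [4], [5]
  1-simplices (10): [1,2], [1,3], [1,4], [1,5], [2,3], [2,4], [2,5], [3,4], [3,5], [4,5]
  2-simplices (10): [1,2,3], [1,2,4], [1,2,5], [1,3,4], [1,3,5], [1,4,5], [2,3,4], [2,3,5], [2,4,5], [3,4,5]
  3-simplices (5): [1,2,3,4], [1,2,3,5], [1,2,4,5], [1,3,4,5], [2,3,4,5]

so the chain groups are C_0 ≅ Z^5, C_1 ≅ Z^10, C_2 ≅ Z^10, C_3 ≅ Z^5.

∂_1: C_1 → C_0 sends each edge [p,q] (with p < q) to q − p. For instance
  ∂[1,2] = [2] − [1].
This gives a 5×10 integer matrix of rank 4; reducing to Smith normal form yields diagonal entries (1,1,1,1).

∂_2: C_2 → C_1 sends each 2-simplex [p,q,r] to [q,r] − [p,r] + [p,q]. For instance
  ∂[2,3,5] = [3,5] − [2,5] + [2,3],
  ∂[1,3,5] = [3,5] − [1,5] + [1,3].
As a 10×10 matrix over Z this has rank 6, with invariant factors (1,1,1,1,1,1).

Boundary ∂_3: C_3 → C_2 sends each 3-simplex σ to the alternating sum Σ_i (−1)^i (σ with its i-th vertex removed). For instance
  ∂[2,3,4,5] = [3,4,5] − [2,4,5] + [2,3,5] − [2,3,4],
  ∂[1,2,3,4] = [2,3,4] − [1,3,4] + [1,2,4] − [1,2,3].
This gives a 10×5 integer matrix of rank 4; reducing to Smith normal form yields diagonal entries (1,1,1,1).

From H_k ≅ ker(∂_k) / im(∂_{k+1}) we obtain:

  H_0: rank C_0 − rank ∂_1 = 5 − 4 = 1, and the invariant factors of ∂_1 are all 1, so H_0 = Z.
  H_1: rank ker ∂_1 − rank ∂_2 = (10 − 4) − 6 = 0, and the invariant factors of ∂_2 are all 1, so H_1 = 0.
  H_2: rank ker ∂_2 − rank ∂_3 = (10 − 6) − 4 = 0, and the invariant factors of ∂_3 are all 1, so H_2 = 0.
  H_3: rank ker ∂_3 − rank ∂_4 = (5 − 4) − 0 = 1, and there is no ∂_4, so H_3 = Z.

(K is a triangulation of the 3-sphere S^3.)

H_0 = Z,  H_1 = 0,  H_2 = 0,  H_3 = Z.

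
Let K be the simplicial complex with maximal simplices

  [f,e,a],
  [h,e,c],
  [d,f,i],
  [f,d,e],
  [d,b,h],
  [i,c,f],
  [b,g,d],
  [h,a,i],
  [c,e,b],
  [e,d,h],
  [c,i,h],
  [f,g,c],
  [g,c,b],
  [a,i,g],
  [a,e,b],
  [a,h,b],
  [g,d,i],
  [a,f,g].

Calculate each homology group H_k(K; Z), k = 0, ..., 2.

H_0 = Z,  H_1 = Z ⊕ Z_2,  H_2 = 0.

We work with the vertex ordering a < b < c < d < e < f < g < h < i. The simplices of K, each written with vertices in increasing order, are:

  0-simplices (9): a, b, c, d, e, f, g, h, i
  1-simplices (27): ab, ae, af, ag, ah, ai, bc, bd, be, bg, bh, ce, cf, cg, ch, ci, de, df, dg, dh, di, ef, eh, fg, fi, gi, hi
  2-simplices (18): abe, abh, aef, afg, agi, ahi, bce, bcg, bdg, bdh, ceh, cfg, cfi, chi, def, deh, dfi, dgi

Hence C_0 ≅ Z^9, C_1 ≅ Z^27, C_2 ≅ Z^18.

Boundary ∂_1: C_1 → C_0 maps an edge to its endpoints' difference, ∂[p,q] = q − p. For instance
  ∂fi = i − f.
As a 9×27 matrix over Z this has rank 8, with invariant factors (1,1,1,1,1,1,1,1).

Boundary ∂_2: C_2 → C_1 maps a triangle to the signed sum of its edges. For instance
  ∂abe = be − ae + ab,
  ∂aef = ef − af + ae.
As a 27×18 matrix over Z this has rank 18, with invariant factors (1,1,1,1,1,1,1,1,1,1,1,1,1,1,1,1,1,2).

Computing H_k = (kernel of ∂_k) / (image of ∂_{k+1}):

  H_0: rank C_0 − rank ∂_1 = 9 − 8 = 1, and the invariant factors of ∂_1 are all 1, so H_0 = Z.
  H_1: rank ker ∂_1 − rank ∂_2 = (27 − 8) − 18 = 1, and ∂_2 has invariant factor 2 > 1, so H_1 = Z ⊕ Z_2.
  H_2: rank ker ∂_2 − rank ∂_3 = (18 − 18) − 0 = 0, and there is no ∂_3, so H_2 = 0.

As a check, the Euler characteristic is 9 − 27 + 18 = 0, which agrees with 1 − 1 + 0 = 0.
(K is a triangulation of the Klein bottle.)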